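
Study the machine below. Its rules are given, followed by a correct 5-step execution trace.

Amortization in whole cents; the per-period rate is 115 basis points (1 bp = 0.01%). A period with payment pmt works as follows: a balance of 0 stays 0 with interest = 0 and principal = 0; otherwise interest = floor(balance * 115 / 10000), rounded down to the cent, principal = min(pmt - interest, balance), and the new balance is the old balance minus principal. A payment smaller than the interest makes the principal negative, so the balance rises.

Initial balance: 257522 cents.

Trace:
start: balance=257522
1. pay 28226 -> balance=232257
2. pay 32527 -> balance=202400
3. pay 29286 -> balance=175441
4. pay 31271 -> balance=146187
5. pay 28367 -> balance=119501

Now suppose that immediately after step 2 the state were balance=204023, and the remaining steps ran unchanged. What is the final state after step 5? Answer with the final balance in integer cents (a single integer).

121181

state after step 2 := balance=204023
3. pay 29286 -> balance=177083
4. pay 31271 -> balance=147848
5. pay 28367 -> balance=121181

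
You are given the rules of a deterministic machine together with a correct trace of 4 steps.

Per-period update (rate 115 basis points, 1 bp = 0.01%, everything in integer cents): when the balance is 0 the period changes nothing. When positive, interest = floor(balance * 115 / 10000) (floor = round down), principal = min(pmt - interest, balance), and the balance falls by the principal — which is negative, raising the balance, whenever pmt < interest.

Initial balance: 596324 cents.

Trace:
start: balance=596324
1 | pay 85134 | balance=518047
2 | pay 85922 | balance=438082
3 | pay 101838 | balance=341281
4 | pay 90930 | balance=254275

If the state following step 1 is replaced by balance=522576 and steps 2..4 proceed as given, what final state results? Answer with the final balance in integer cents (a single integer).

state after step 1 := balance=522576
2 | pay 85922 | balance=442663
3 | pay 101838 | balance=345915
4 | pay 90930 | balance=258963

258963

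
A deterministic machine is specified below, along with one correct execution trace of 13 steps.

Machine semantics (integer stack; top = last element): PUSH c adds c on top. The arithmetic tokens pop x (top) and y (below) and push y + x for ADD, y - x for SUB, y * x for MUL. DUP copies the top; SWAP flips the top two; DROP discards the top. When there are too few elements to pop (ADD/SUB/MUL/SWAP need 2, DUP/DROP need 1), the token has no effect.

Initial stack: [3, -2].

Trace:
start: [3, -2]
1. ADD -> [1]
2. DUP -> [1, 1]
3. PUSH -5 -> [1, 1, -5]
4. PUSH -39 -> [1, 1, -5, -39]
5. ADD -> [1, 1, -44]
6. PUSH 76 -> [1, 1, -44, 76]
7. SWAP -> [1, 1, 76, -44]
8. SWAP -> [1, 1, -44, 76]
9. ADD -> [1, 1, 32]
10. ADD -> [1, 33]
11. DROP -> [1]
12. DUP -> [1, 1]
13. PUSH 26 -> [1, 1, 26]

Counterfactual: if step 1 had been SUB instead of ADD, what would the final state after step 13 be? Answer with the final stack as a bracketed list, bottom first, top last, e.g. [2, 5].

(re-executing from step 1 with the substitution; state before step 1: [3, -2])
1. SUB -> [5]
2. DUP -> [5, 5]
3. PUSH -5 -> [5, 5, -5]
4. PUSH -39 -> [5, 5, -5, -39]
5. ADD -> [5, 5, -44]
6. PUSH 76 -> [5, 5, -44, 76]
7. SWAP -> [5, 5, 76, -44]
8. SWAP -> [5, 5, -44, 76]
9. ADD -> [5, 5, 32]
10. ADD -> [5, 37]
11. DROP -> [5]
12. DUP -> [5, 5]
13. PUSH 26 -> [5, 5, 26]

[5, 5, 26]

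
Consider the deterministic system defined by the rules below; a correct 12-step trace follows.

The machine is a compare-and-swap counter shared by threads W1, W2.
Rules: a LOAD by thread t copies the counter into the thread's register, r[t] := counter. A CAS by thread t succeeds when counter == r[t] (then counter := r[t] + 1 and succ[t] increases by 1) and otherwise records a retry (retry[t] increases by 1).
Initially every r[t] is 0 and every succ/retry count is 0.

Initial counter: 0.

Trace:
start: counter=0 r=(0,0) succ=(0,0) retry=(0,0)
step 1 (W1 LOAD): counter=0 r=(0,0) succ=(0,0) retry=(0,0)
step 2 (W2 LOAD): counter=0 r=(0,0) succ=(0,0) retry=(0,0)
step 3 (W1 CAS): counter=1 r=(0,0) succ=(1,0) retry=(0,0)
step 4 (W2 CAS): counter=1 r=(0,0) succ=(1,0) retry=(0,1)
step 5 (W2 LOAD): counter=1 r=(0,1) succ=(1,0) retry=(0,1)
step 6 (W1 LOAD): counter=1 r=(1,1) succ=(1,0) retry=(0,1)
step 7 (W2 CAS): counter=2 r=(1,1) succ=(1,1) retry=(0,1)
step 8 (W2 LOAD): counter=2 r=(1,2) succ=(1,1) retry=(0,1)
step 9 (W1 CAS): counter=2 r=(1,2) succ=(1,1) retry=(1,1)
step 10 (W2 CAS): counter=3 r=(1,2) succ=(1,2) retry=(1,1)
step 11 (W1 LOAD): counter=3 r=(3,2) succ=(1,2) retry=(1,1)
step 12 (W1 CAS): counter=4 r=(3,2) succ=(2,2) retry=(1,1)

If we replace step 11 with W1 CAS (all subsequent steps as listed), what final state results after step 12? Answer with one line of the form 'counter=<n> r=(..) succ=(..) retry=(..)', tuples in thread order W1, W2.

counter=3 r=(1,2) succ=(1,2) retry=(3,1)

(re-executing from step 11 with the substitution; state before step 11: counter=3 r=(1,2) succ=(1,2) retry=(1,1))
step 11 (W1 CAS): counter=3 r=(1,2) succ=(1,2) retry=(2,1)
step 12 (W1 CAS): counter=3 r=(1,2) succ=(1,2) retry=(3,1)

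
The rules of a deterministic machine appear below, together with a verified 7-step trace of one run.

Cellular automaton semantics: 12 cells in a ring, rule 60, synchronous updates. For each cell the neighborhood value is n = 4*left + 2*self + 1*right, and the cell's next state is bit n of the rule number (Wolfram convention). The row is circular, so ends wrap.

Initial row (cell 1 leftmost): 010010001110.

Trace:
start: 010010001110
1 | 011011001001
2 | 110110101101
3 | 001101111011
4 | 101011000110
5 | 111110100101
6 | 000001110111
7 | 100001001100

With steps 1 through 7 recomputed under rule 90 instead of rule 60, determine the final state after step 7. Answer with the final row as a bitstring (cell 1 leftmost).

(re-executing steps 1..7 under rule 90; state before step 1: 010010001110)
1 | 101101011011
2 | 101100011010
3 | 001110111000
4 | 011010101100
5 | 111000001110
6 | 101100011010
7 | 001110111000

001110111000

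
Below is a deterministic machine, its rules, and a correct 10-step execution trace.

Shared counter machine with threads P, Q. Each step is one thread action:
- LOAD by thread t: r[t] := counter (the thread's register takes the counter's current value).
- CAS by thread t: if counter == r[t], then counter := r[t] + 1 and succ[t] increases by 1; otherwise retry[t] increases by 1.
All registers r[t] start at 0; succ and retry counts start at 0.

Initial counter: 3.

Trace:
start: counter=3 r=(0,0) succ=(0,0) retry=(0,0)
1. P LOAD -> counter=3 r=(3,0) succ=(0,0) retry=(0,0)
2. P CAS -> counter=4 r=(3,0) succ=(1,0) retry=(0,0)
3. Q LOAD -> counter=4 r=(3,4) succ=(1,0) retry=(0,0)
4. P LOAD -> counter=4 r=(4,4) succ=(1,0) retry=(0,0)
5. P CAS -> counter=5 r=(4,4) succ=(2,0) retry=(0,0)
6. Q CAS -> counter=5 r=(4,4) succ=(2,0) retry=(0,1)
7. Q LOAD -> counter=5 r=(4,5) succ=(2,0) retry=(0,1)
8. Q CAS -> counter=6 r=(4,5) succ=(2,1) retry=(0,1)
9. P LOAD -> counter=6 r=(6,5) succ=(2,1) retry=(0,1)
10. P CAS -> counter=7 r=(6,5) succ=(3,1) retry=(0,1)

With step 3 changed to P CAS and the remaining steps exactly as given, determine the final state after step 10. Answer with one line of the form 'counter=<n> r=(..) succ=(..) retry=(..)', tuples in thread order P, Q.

counter=7 r=(6,5) succ=(3,1) retry=(1,1)

(re-executing from step 3 with the substitution; state before step 3: counter=4 r=(3,0) succ=(1,0) retry=(0,0))
3. P CAS -> counter=4 r=(3,0) succ=(1,0) retry=(1,0)
4. P LOAD -> counter=4 r=(4,0) succ=(1,0) retry=(1,0)
5. P CAS -> counter=5 r=(4,0) succ=(2,0) retry=(1,0)
6. Q CAS -> counter=5 r=(4,0) succ=(2,0) retry=(1,1)
7. Q LOAD -> counter=5 r=(4,5) succ=(2,0) retry=(1,1)
8. Q CAS -> counter=6 r=(4,5) succ=(2,1) retry=(1,1)
9. P LOAD -> counter=6 r=(6,5) succ=(2,1) retry=(1,1)
10. P CAS -> counter=7 r=(6,5) succ=(3,1) retry=(1,1)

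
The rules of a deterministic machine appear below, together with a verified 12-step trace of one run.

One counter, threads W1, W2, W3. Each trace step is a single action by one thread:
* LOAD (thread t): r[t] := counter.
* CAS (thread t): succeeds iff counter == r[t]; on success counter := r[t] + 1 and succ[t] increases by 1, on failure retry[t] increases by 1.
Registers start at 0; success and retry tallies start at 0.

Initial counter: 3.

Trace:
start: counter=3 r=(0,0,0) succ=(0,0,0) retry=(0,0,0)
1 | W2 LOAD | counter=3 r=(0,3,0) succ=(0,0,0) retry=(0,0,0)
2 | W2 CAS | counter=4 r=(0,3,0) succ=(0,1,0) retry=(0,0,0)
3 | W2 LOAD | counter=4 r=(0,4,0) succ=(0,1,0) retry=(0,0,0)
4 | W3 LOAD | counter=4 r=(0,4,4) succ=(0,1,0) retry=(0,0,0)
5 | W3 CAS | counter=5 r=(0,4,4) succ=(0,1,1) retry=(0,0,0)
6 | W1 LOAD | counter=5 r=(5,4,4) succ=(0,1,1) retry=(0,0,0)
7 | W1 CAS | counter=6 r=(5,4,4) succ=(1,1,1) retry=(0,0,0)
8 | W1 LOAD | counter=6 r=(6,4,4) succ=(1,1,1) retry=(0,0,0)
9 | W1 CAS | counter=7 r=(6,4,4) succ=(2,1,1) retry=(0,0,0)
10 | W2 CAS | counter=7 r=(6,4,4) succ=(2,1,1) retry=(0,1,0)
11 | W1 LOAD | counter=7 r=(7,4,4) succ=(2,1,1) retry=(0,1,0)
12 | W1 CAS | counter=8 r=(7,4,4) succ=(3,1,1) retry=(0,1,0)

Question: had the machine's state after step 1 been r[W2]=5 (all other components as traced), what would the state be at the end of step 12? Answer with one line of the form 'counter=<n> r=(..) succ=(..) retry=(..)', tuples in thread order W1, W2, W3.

state after step 1 := counter=3 r=(0,5,0) succ=(0,0,0) retry=(0,0,0)
2 | W2 CAS | counter=3 r=(0,5,0) succ=(0,0,0) retry=(0,1,0)
3 | W2 LOAD | counter=3 r=(0,3,0) succ=(0,0,0) retry=(0,1,0)
4 | W3 LOAD | counter=3 r=(0,3,3) succ=(0,0,0) retry=(0,1,0)
5 | W3 CAS | counter=4 r=(0,3,3) succ=(0,0,1) retry=(0,1,0)
6 | W1 LOAD | counter=4 r=(4,3,3) succ=(0,0,1) retry=(0,1,0)
7 | W1 CAS | counter=5 r=(4,3,3) succ=(1,0,1) retry=(0,1,0)
8 | W1 LOAD | counter=5 r=(5,3,3) succ=(1,0,1) retry=(0,1,0)
9 | W1 CAS | counter=6 r=(5,3,3) succ=(2,0,1) retry=(0,1,0)
10 | W2 CAS | counter=6 r=(5,3,3) succ=(2,0,1) retry=(0,2,0)
11 | W1 LOAD | counter=6 r=(6,3,3) succ=(2,0,1) retry=(0,2,0)
12 | W1 CAS | counter=7 r=(6,3,3) succ=(3,0,1) retry=(0,2,0)

counter=7 r=(6,3,3) succ=(3,0,1) retry=(0,2,0)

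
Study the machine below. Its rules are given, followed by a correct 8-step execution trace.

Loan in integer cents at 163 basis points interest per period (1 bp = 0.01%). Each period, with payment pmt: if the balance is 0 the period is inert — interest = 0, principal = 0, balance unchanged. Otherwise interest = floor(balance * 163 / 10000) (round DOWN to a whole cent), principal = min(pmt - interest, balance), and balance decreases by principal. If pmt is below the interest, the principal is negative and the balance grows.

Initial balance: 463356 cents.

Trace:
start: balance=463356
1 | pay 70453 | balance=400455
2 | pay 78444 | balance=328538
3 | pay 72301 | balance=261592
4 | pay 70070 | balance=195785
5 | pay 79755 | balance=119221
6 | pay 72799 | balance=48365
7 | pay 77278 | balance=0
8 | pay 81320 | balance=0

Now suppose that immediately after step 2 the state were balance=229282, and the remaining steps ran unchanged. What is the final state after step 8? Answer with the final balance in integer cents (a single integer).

0

state after step 2 := balance=229282
3 | pay 72301 | balance=160718
4 | pay 70070 | balance=93267
5 | pay 79755 | balance=15032
6 | pay 72799 | balance=0
7 | pay 77278 | balance=0
8 | pay 81320 | balance=0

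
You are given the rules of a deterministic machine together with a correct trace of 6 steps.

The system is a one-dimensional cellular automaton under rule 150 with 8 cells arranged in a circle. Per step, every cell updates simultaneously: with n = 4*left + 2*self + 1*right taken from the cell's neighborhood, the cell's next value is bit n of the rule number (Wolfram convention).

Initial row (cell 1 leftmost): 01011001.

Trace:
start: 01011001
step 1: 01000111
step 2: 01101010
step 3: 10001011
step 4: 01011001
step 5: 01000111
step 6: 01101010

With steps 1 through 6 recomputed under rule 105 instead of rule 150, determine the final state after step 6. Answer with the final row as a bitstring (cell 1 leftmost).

01101010

(re-executing steps 1..6 under rule 105; state before step 1: 01011001)
step 1: 10111000
step 2: 01101010
step 3: 01110100
step 4: 01011001
step 5: 10111000
step 6: 01101010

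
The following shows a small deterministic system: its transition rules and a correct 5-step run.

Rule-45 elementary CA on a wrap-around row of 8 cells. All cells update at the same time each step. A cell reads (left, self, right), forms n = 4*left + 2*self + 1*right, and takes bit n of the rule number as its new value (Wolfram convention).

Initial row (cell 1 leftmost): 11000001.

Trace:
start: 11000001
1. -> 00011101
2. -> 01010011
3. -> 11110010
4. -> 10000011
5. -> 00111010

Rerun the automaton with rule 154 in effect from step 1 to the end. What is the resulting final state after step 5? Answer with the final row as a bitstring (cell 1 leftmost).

00111010

(re-executing steps 1..5 under rule 154; state before step 1: 11000001)
1. -> 10100011
2. -> 00010111
3. -> 10100110
4. -> 00011100
5. -> 00111010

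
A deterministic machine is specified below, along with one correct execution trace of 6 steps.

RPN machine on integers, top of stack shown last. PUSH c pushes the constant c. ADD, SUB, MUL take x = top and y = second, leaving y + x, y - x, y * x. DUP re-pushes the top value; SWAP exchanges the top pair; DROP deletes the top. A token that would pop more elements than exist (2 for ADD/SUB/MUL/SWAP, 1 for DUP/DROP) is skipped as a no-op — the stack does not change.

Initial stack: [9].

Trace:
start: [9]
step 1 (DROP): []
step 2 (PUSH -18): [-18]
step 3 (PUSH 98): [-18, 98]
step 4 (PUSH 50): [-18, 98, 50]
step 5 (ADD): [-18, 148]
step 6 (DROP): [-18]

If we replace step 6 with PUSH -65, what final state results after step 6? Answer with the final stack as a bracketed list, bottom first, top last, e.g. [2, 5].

(re-executing from step 6 with the substitution; state before step 6: [-18, 148])
step 6 (PUSH -65): [-18, 148, -65]

[-18, 148, -65]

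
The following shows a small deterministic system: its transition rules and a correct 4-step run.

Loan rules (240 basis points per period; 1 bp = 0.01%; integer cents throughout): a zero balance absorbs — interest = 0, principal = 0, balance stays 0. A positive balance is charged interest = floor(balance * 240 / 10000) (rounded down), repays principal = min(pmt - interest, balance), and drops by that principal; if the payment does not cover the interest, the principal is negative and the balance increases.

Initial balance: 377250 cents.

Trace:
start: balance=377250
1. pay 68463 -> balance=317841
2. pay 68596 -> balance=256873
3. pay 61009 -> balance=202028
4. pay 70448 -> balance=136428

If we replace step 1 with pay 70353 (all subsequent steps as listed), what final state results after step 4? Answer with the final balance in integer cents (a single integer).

(re-executing from step 1 with the substitution; state before step 1: balance=377250)
1. pay 70353 -> balance=315951
2. pay 68596 -> balance=254937
3. pay 61009 -> balance=200046
4. pay 70448 -> balance=134399

134399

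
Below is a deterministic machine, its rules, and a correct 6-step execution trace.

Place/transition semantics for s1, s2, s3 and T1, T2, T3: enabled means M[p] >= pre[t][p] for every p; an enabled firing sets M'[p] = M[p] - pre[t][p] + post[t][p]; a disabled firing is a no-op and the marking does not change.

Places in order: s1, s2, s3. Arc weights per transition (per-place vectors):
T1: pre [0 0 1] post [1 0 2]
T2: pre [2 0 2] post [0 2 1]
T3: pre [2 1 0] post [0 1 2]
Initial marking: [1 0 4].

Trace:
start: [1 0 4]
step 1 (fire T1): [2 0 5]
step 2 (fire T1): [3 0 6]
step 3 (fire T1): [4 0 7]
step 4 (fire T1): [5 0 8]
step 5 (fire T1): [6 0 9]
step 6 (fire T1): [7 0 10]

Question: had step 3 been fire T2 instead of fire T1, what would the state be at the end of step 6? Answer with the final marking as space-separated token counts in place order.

(re-executing from step 3 with the substitution; state before step 3: [3 0 6])
step 3 (fire T2): [1 2 5]
step 4 (fire T1): [2 2 6]
step 5 (fire T1): [3 2 7]
step 6 (fire T1): [4 2 8]

4 2 8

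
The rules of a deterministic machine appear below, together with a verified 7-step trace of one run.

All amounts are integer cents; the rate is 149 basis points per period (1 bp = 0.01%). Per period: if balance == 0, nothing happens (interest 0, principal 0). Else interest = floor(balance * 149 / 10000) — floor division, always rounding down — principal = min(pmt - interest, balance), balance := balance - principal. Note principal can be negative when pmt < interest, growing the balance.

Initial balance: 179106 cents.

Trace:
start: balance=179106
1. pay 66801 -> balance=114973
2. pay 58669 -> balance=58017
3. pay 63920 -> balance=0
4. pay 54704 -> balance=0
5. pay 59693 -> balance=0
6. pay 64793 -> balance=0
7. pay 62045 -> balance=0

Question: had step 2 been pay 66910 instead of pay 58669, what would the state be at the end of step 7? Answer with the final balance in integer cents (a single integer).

(re-executing from step 2 with the substitution; state before step 2: balance=114973)
2. pay 66910 -> balance=49776
3. pay 63920 -> balance=0
4. pay 54704 -> balance=0
5. pay 59693 -> balance=0
6. pay 64793 -> balance=0
7. pay 62045 -> balance=0

0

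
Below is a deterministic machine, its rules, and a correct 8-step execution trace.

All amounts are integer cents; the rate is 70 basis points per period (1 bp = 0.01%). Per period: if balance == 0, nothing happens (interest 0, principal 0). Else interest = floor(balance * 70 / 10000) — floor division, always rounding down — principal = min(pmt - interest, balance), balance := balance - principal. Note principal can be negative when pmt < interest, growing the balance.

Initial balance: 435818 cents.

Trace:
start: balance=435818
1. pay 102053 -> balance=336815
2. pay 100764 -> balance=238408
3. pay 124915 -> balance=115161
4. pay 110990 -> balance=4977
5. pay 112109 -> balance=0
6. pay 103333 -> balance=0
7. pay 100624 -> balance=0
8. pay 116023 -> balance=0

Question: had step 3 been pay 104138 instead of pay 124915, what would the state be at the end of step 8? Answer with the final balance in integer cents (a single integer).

(re-executing from step 3 with the substitution; state before step 3: balance=238408)
3. pay 104138 -> balance=135938
4. pay 110990 -> balance=25899
5. pay 112109 -> balance=0
6. pay 103333 -> balance=0
7. pay 100624 -> balance=0
8. pay 116023 -> balance=0

0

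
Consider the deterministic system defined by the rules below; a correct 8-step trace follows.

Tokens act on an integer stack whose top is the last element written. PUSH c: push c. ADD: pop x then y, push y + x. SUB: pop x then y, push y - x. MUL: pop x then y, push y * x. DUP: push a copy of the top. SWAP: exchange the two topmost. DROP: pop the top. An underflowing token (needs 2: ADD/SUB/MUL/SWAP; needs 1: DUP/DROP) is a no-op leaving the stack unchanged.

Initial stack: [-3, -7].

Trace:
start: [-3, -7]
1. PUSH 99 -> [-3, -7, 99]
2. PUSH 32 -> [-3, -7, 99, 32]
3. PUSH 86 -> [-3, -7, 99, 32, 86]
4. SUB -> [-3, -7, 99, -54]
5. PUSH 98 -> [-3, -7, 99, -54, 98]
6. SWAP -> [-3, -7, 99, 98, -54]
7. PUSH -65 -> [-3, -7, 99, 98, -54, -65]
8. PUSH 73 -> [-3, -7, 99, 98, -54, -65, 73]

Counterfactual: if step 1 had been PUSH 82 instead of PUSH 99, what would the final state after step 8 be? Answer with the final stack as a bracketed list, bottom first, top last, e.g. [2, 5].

(re-executing from step 1 with the substitution; state before step 1: [-3, -7])
1. PUSH 82 -> [-3, -7, 82]
2. PUSH 32 -> [-3, -7, 82, 32]
3. PUSH 86 -> [-3, -7, 82, 32, 86]
4. SUB -> [-3, -7, 82, -54]
5. PUSH 98 -> [-3, -7, 82, -54, 98]
6. SWAP -> [-3, -7, 82, 98, -54]
7. PUSH -65 -> [-3, -7, 82, 98, -54, -65]
8. PUSH 73 -> [-3, -7, 82, 98, -54, -65, 73]

[-3, -7, 82, 98, -54, -65, 73]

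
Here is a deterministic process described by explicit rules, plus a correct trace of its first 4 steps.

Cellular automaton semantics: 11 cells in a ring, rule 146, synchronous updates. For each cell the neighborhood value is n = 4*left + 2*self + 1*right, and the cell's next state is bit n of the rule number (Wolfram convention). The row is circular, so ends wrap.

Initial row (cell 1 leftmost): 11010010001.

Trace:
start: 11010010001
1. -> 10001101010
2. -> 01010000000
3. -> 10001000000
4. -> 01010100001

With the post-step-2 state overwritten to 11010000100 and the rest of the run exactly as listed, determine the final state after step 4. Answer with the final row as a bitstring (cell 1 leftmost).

10010110000

state after step 2 := 11010000100
3. -> 00001001011
4. -> 10010110000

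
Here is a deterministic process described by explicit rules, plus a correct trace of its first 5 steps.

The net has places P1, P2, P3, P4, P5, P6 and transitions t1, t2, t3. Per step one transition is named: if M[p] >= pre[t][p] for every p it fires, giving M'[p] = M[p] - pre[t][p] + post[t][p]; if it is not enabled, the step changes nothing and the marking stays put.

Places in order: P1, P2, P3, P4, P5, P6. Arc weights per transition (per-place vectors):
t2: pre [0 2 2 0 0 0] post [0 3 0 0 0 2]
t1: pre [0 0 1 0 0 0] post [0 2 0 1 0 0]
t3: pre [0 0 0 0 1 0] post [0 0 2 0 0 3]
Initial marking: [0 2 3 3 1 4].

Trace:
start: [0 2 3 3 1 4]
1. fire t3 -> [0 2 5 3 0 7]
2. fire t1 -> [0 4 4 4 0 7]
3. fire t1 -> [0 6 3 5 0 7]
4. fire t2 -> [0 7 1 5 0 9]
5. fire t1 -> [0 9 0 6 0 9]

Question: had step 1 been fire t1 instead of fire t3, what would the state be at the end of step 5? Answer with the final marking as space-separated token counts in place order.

0 8 0 6 1 4

(re-executing from step 1 with the substitution; state before step 1: [0 2 3 3 1 4])
1. fire t1 -> [0 4 2 4 1 4]
2. fire t1 -> [0 6 1 5 1 4]
3. fire t1 -> [0 8 0 6 1 4]
4. fire t2 -> [0 8 0 6 1 4]
5. fire t1 -> [0 8 0 6 1 4]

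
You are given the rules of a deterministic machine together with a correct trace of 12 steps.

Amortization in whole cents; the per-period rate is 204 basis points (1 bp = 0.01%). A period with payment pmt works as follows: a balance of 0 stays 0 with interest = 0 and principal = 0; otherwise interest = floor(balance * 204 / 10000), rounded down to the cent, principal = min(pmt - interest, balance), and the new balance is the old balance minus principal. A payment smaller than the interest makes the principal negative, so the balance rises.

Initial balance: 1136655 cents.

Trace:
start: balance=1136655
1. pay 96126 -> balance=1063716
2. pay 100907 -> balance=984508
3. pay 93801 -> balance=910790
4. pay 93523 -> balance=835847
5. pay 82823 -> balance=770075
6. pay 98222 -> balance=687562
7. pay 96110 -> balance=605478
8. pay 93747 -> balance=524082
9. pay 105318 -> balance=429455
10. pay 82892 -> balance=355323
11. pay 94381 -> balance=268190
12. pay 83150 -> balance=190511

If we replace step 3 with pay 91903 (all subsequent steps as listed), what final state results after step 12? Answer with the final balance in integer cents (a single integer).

(re-executing from step 3 with the substitution; state before step 3: balance=984508)
3. pay 91903 -> balance=912688
4. pay 93523 -> balance=837783
5. pay 82823 -> balance=772050
6. pay 98222 -> balance=689577
7. pay 96110 -> balance=607534
8. pay 93747 -> balance=526180
9. pay 105318 -> balance=431596
10. pay 82892 -> balance=357508
11. pay 94381 -> balance=270420
12. pay 83150 -> balance=192786

192786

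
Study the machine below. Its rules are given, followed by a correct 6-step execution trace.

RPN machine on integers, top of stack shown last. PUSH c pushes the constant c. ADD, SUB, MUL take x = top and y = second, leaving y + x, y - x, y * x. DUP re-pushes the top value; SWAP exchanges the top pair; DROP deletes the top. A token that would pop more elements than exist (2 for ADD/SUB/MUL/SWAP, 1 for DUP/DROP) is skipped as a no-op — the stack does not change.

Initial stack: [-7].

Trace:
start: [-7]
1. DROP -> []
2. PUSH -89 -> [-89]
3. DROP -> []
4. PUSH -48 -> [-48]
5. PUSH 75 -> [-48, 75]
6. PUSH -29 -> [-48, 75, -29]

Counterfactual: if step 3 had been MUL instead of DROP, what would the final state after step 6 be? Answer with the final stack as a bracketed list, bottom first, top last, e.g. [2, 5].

(re-executing from step 3 with the substitution; state before step 3: [-89])
3. MUL -> [-89]
4. PUSH -48 -> [-89, -48]
5. PUSH 75 -> [-89, -48, 75]
6. PUSH -29 -> [-89, -48, 75, -29]

[-89, -48, 75, -29]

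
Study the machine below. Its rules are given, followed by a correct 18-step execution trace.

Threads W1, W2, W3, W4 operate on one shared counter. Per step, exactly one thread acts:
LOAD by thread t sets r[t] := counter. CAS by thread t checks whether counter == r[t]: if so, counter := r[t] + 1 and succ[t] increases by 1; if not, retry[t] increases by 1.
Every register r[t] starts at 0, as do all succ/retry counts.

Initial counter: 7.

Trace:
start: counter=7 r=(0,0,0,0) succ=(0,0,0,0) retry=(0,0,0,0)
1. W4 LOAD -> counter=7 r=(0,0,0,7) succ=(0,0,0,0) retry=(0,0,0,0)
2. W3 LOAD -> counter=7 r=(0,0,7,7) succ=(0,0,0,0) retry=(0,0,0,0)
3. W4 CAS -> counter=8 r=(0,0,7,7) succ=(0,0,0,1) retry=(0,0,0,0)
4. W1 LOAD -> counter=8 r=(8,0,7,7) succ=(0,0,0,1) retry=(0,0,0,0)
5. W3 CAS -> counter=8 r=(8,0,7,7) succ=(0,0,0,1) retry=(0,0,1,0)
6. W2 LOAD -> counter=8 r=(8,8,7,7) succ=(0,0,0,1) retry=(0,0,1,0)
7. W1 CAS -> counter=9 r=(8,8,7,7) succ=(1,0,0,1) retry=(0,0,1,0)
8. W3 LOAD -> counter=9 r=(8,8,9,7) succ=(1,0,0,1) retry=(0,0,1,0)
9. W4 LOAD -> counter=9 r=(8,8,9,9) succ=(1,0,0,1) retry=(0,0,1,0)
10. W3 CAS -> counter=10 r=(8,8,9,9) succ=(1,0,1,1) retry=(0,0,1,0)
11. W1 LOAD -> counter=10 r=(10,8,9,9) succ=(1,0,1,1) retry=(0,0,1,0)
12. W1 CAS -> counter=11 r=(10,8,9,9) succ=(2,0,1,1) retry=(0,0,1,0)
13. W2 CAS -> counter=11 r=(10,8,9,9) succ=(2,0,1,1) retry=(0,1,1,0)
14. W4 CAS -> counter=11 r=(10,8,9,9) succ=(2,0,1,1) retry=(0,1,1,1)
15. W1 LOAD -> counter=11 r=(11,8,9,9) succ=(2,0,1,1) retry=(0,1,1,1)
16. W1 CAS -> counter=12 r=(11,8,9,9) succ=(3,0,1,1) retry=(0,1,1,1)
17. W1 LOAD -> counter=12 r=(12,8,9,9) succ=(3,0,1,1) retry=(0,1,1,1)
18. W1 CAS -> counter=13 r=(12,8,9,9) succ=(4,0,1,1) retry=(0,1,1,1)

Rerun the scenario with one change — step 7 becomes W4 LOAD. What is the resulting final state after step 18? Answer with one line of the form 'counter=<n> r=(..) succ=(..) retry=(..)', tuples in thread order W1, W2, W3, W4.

counter=12 r=(11,8,8,8) succ=(3,0,1,1) retry=(0,1,1,1)

(re-executing from step 7 with the substitution; state before step 7: counter=8 r=(8,8,7,7) succ=(0,0,0,1) retry=(0,0,1,0))
7. W4 LOAD -> counter=8 r=(8,8,7,8) succ=(0,0,0,1) retry=(0,0,1,0)
8. W3 LOAD -> counter=8 r=(8,8,8,8) succ=(0,0,0,1) retry=(0,0,1,0)
9. W4 LOAD -> counter=8 r=(8,8,8,8) succ=(0,0,0,1) retry=(0,0,1,0)
10. W3 CAS -> counter=9 r=(8,8,8,8) succ=(0,0,1,1) retry=(0,0,1,0)
11. W1 LOAD -> counter=9 r=(9,8,8,8) succ=(0,0,1,1) retry=(0,0,1,0)
12. W1 CAS -> counter=10 r=(9,8,8,8) succ=(1,0,1,1) retry=(0,0,1,0)
13. W2 CAS -> counter=10 r=(9,8,8,8) succ=(1,0,1,1) retry=(0,1,1,0)
14. W4 CAS -> counter=10 r=(9,8,8,8) succ=(1,0,1,1) retry=(0,1,1,1)
15. W1 LOAD -> counter=10 r=(10,8,8,8) succ=(1,0,1,1) retry=(0,1,1,1)
16. W1 CAS -> counter=11 r=(10,8,8,8) succ=(2,0,1,1) retry=(0,1,1,1)
17. W1 LOAD -> counter=11 r=(11,8,8,8) succ=(2,0,1,1) retry=(0,1,1,1)
18. W1 CAS -> counter=12 r=(11,8,8,8) succ=(3,0,1,1) retry=(0,1,1,1)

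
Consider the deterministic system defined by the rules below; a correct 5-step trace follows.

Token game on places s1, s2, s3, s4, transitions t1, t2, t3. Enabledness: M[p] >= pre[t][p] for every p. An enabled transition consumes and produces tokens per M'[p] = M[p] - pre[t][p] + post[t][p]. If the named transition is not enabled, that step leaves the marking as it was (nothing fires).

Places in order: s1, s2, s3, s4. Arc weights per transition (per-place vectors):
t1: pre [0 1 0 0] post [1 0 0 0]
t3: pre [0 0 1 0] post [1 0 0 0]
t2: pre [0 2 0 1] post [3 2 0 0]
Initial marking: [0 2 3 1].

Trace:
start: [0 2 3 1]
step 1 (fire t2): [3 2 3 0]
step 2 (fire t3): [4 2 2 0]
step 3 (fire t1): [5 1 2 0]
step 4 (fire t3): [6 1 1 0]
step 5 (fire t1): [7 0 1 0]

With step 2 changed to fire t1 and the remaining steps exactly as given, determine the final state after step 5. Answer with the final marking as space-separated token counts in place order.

6 0 2 0

(re-executing from step 2 with the substitution; state before step 2: [3 2 3 0])
step 2 (fire t1): [4 1 3 0]
step 3 (fire t1): [5 0 3 0]
step 4 (fire t3): [6 0 2 0]
step 5 (fire t1): [6 0 2 0]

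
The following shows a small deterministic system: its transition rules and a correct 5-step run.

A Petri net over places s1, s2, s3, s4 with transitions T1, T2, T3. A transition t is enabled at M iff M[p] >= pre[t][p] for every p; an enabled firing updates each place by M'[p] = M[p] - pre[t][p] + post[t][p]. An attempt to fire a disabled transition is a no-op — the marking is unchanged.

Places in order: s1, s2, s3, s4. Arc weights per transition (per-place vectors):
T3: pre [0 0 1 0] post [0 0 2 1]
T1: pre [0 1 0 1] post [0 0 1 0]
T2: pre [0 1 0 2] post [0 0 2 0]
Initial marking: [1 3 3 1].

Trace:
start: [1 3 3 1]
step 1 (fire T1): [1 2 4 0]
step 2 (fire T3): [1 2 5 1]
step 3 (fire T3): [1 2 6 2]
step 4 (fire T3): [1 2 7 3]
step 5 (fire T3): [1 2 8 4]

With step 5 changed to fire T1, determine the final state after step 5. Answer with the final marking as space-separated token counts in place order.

(re-executing from step 5 with the substitution; state before step 5: [1 2 7 3])
step 5 (fire T1): [1 1 8 2]

1 1 8 2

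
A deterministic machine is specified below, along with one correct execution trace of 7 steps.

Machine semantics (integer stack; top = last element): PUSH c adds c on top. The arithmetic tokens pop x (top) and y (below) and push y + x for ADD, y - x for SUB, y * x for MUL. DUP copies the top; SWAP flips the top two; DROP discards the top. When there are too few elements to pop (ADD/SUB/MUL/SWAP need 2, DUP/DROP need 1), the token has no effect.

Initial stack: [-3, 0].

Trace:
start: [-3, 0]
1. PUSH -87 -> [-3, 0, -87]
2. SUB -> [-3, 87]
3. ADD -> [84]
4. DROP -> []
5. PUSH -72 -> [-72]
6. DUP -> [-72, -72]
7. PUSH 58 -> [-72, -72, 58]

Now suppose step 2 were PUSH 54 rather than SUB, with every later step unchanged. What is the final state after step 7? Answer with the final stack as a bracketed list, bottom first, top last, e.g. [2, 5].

(re-executing from step 2 with the substitution; state before step 2: [-3, 0, -87])
2. PUSH 54 -> [-3, 0, -87, 54]
3. ADD -> [-3, 0, -33]
4. DROP -> [-3, 0]
5. PUSH -72 -> [-3, 0, -72]
6. DUP -> [-3, 0, -72, -72]
7. PUSH 58 -> [-3, 0, -72, -72, 58]

[-3, 0, -72, -72, 58]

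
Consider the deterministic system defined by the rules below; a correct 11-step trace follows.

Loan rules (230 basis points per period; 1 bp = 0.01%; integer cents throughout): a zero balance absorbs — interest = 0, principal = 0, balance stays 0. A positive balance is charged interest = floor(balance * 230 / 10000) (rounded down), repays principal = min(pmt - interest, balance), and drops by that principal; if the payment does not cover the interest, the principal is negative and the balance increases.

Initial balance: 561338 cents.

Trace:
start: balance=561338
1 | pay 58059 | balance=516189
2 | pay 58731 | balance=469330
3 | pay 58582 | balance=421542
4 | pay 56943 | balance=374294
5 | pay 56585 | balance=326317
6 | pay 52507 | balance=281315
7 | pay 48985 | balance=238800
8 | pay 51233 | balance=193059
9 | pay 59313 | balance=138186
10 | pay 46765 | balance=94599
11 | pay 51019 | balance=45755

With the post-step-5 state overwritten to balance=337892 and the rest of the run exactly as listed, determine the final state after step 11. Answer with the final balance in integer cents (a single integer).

state after step 5 := balance=337892
6 | pay 52507 | balance=293156
7 | pay 48985 | balance=250913
8 | pay 51233 | balance=205450
9 | pay 59313 | balance=150862
10 | pay 46765 | balance=107566
11 | pay 51019 | balance=59021

59021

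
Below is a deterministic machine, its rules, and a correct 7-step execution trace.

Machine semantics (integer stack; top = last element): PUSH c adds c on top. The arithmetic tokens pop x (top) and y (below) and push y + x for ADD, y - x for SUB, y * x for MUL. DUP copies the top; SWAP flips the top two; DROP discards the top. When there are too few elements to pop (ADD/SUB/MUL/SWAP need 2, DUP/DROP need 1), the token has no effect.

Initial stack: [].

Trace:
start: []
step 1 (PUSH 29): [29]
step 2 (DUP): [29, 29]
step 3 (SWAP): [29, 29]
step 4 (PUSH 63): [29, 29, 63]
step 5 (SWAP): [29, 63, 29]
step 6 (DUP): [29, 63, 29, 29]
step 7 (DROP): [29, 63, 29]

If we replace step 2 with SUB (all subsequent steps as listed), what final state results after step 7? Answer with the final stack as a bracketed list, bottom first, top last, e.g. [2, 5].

(re-executing from step 2 with the substitution; state before step 2: [29])
step 2 (SUB): [29]
step 3 (SWAP): [29]
step 4 (PUSH 63): [29, 63]
step 5 (SWAP): [63, 29]
step 6 (DUP): [63, 29, 29]
step 7 (DROP): [63, 29]

[63, 29]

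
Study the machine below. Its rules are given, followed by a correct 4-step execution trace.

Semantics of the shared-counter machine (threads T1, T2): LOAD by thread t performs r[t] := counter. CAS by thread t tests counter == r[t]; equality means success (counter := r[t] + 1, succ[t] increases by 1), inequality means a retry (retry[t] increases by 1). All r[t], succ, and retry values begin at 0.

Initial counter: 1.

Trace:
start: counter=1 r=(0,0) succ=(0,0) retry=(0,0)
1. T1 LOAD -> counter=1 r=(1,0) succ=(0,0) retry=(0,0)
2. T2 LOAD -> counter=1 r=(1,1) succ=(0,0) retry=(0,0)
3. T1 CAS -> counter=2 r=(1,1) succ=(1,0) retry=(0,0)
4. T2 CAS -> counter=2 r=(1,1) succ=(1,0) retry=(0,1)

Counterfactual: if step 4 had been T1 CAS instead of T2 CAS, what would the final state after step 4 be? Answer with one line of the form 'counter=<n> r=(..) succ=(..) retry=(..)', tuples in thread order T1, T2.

counter=2 r=(1,1) succ=(1,0) retry=(1,0)

(re-executing from step 4 with the substitution; state before step 4: counter=2 r=(1,1) succ=(1,0) retry=(0,0))
4. T1 CAS -> counter=2 r=(1,1) succ=(1,0) retry=(1,0)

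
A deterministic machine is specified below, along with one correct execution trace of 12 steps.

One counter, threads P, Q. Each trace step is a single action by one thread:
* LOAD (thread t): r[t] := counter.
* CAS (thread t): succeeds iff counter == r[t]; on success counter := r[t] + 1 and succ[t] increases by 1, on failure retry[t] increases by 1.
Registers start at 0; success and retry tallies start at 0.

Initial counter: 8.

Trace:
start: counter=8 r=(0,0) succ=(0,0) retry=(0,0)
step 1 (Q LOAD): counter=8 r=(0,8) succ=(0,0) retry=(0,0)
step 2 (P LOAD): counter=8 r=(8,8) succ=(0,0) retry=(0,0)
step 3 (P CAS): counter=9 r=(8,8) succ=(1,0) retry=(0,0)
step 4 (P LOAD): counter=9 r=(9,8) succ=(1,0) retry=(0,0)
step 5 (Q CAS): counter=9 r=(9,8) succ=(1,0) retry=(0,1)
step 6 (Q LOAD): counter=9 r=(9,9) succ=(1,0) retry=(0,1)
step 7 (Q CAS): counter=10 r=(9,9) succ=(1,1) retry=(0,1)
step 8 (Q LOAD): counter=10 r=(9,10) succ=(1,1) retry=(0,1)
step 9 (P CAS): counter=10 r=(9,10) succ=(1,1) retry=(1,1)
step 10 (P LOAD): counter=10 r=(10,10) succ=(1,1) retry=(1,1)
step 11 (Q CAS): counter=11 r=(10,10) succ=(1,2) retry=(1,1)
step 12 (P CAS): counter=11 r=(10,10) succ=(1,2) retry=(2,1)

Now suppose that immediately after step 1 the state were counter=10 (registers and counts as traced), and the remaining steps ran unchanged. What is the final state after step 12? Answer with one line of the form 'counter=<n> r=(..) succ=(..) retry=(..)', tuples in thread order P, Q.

counter=13 r=(12,12) succ=(1,2) retry=(2,1)

state after step 1 := counter=10 r=(0,8) succ=(0,0) retry=(0,0)
step 2 (P LOAD): counter=10 r=(10,8) succ=(0,0) retry=(0,0)
step 3 (P CAS): counter=11 r=(10,8) succ=(1,0) retry=(0,0)
step 4 (P LOAD): counter=11 r=(11,8) succ=(1,0) retry=(0,0)
step 5 (Q CAS): counter=11 r=(11,8) succ=(1,0) retry=(0,1)
step 6 (Q LOAD): counter=11 r=(11,11) succ=(1,0) retry=(0,1)
step 7 (Q CAS): counter=12 r=(11,11) succ=(1,1) retry=(0,1)
step 8 (Q LOAD): counter=12 r=(11,12) succ=(1,1) retry=(0,1)
step 9 (P CAS): counter=12 r=(11,12) succ=(1,1) retry=(1,1)
step 10 (P LOAD): counter=12 r=(12,12) succ=(1,1) retry=(1,1)
step 11 (Q CAS): counter=13 r=(12,12) succ=(1,2) retry=(1,1)
step 12 (P CAS): counter=13 r=(12,12) succ=(1,2) retry=(2,1)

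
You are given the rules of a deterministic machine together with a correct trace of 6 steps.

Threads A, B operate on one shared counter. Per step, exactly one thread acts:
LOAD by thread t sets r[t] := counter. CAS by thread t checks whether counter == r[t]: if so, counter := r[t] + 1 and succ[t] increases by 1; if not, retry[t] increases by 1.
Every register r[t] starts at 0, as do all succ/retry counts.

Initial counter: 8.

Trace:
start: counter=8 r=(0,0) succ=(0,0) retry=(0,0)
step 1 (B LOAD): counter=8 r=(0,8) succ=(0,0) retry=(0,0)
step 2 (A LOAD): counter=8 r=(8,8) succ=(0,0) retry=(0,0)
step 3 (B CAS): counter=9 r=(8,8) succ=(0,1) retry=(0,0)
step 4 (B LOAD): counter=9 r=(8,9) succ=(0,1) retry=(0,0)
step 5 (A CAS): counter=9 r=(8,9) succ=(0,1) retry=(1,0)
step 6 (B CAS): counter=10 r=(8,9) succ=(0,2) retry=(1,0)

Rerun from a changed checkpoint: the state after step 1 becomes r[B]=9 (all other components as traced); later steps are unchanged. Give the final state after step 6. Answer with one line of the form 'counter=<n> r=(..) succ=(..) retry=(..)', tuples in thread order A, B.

counter=9 r=(8,8) succ=(1,0) retry=(0,2)

state after step 1 := counter=8 r=(0,9) succ=(0,0) retry=(0,0)
step 2 (A LOAD): counter=8 r=(8,9) succ=(0,0) retry=(0,0)
step 3 (B CAS): counter=8 r=(8,9) succ=(0,0) retry=(0,1)
step 4 (B LOAD): counter=8 r=(8,8) succ=(0,0) retry=(0,1)
step 5 (A CAS): counter=9 r=(8,8) succ=(1,0) retry=(0,1)
step 6 (B CAS): counter=9 r=(8,8) succ=(1,0) retry=(0,2)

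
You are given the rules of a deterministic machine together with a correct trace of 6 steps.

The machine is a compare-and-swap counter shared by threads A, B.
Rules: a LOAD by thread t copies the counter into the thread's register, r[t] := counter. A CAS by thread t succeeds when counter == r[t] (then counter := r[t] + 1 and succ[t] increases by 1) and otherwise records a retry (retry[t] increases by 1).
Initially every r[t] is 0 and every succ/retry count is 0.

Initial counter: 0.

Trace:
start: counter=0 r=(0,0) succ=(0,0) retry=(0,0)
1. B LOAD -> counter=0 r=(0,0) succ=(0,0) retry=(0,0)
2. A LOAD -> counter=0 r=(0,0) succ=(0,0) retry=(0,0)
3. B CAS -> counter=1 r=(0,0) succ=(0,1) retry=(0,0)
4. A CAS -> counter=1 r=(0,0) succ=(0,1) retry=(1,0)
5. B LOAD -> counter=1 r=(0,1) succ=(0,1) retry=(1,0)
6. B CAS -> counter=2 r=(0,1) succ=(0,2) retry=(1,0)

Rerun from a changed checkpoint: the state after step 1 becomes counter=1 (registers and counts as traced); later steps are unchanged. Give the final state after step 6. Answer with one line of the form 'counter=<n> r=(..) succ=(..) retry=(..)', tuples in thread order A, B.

state after step 1 := counter=1 r=(0,0) succ=(0,0) retry=(0,0)
2. A LOAD -> counter=1 r=(1,0) succ=(0,0) retry=(0,0)
3. B CAS -> counter=1 r=(1,0) succ=(0,0) retry=(0,1)
4. A CAS -> counter=2 r=(1,0) succ=(1,0) retry=(0,1)
5. B LOAD -> counter=2 r=(1,2) succ=(1,0) retry=(0,1)
6. B CAS -> counter=3 r=(1,2) succ=(1,1) retry=(0,1)

counter=3 r=(1,2) succ=(1,1) retry=(0,1)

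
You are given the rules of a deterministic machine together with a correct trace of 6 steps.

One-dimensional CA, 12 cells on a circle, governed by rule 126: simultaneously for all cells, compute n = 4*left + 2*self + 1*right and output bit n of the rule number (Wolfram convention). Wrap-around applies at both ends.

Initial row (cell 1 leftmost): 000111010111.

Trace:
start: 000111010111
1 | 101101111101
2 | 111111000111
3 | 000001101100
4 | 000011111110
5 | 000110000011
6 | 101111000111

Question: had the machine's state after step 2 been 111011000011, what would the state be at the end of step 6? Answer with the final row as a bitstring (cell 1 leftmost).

000111110011

state after step 2 := 111011000011
3 | 001111100110
4 | 011000111111
5 | 111101100001
6 | 000111110011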